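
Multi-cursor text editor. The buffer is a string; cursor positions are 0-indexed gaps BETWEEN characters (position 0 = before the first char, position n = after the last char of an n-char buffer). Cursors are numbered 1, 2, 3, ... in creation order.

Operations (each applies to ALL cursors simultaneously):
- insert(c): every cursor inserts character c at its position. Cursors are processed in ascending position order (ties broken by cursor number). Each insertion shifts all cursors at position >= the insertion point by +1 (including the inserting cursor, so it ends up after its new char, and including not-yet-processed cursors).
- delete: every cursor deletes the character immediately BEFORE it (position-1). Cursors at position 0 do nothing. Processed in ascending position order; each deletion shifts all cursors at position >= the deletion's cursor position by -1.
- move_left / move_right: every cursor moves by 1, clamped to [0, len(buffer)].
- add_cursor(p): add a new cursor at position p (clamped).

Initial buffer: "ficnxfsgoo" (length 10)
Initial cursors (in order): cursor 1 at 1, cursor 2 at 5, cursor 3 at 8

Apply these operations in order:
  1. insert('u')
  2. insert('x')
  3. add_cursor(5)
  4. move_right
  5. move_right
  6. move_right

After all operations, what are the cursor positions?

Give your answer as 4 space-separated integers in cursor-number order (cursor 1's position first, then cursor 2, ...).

Answer: 6 12 16 8

Derivation:
After op 1 (insert('u')): buffer="fuicnxufsguoo" (len 13), cursors c1@2 c2@7 c3@11, authorship .1....2...3..
After op 2 (insert('x')): buffer="fuxicnxuxfsguxoo" (len 16), cursors c1@3 c2@9 c3@14, authorship .11....22...33..
After op 3 (add_cursor(5)): buffer="fuxicnxuxfsguxoo" (len 16), cursors c1@3 c4@5 c2@9 c3@14, authorship .11....22...33..
After op 4 (move_right): buffer="fuxicnxuxfsguxoo" (len 16), cursors c1@4 c4@6 c2@10 c3@15, authorship .11....22...33..
After op 5 (move_right): buffer="fuxicnxuxfsguxoo" (len 16), cursors c1@5 c4@7 c2@11 c3@16, authorship .11....22...33..
After op 6 (move_right): buffer="fuxicnxuxfsguxoo" (len 16), cursors c1@6 c4@8 c2@12 c3@16, authorship .11....22...33..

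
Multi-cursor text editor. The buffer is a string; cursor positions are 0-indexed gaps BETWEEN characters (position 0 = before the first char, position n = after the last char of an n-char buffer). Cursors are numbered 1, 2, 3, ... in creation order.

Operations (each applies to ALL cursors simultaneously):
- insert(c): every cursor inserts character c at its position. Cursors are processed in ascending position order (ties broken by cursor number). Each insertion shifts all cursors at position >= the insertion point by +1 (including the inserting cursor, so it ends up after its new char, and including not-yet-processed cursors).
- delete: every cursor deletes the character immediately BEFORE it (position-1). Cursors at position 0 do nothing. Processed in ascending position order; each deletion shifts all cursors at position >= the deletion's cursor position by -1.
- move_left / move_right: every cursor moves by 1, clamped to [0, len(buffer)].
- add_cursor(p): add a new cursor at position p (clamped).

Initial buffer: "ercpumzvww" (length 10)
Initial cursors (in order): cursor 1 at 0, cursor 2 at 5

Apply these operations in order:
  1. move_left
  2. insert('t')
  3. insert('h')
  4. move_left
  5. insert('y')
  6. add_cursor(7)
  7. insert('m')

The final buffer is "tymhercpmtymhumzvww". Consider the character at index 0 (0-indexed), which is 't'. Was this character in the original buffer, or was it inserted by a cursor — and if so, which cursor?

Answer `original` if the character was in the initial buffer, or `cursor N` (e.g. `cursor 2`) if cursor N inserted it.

After op 1 (move_left): buffer="ercpumzvww" (len 10), cursors c1@0 c2@4, authorship ..........
After op 2 (insert('t')): buffer="tercptumzvww" (len 12), cursors c1@1 c2@6, authorship 1....2......
After op 3 (insert('h')): buffer="thercpthumzvww" (len 14), cursors c1@2 c2@8, authorship 11....22......
After op 4 (move_left): buffer="thercpthumzvww" (len 14), cursors c1@1 c2@7, authorship 11....22......
After op 5 (insert('y')): buffer="tyhercptyhumzvww" (len 16), cursors c1@2 c2@9, authorship 111....222......
After op 6 (add_cursor(7)): buffer="tyhercptyhumzvww" (len 16), cursors c1@2 c3@7 c2@9, authorship 111....222......
After op 7 (insert('m')): buffer="tymhercpmtymhumzvww" (len 19), cursors c1@3 c3@9 c2@12, authorship 1111....32222......
Authorship (.=original, N=cursor N): 1 1 1 1 . . . . 3 2 2 2 2 . . . . . .
Index 0: author = 1

Answer: cursor 1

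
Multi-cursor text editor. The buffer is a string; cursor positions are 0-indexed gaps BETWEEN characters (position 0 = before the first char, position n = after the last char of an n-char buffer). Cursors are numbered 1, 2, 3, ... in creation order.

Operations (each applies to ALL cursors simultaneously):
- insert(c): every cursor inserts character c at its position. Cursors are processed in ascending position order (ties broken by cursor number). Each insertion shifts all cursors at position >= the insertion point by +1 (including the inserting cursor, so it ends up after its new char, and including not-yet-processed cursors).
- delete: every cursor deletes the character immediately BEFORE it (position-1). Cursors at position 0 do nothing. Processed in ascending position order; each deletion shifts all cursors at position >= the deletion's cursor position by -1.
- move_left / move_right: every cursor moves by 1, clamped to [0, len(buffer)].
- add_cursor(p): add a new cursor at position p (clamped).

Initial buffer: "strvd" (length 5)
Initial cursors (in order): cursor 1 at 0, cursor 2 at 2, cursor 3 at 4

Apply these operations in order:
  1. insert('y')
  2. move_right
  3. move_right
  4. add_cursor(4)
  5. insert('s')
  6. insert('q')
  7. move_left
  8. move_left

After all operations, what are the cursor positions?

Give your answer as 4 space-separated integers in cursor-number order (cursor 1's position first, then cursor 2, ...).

After op 1 (insert('y')): buffer="ystyrvyd" (len 8), cursors c1@1 c2@4 c3@7, authorship 1..2..3.
After op 2 (move_right): buffer="ystyrvyd" (len 8), cursors c1@2 c2@5 c3@8, authorship 1..2..3.
After op 3 (move_right): buffer="ystyrvyd" (len 8), cursors c1@3 c2@6 c3@8, authorship 1..2..3.
After op 4 (add_cursor(4)): buffer="ystyrvyd" (len 8), cursors c1@3 c4@4 c2@6 c3@8, authorship 1..2..3.
After op 5 (insert('s')): buffer="ystsysrvsyds" (len 12), cursors c1@4 c4@6 c2@9 c3@12, authorship 1..124..23.3
After op 6 (insert('q')): buffer="ystsqysqrvsqydsq" (len 16), cursors c1@5 c4@8 c2@12 c3@16, authorship 1..11244..223.33
After op 7 (move_left): buffer="ystsqysqrvsqydsq" (len 16), cursors c1@4 c4@7 c2@11 c3@15, authorship 1..11244..223.33
After op 8 (move_left): buffer="ystsqysqrvsqydsq" (len 16), cursors c1@3 c4@6 c2@10 c3@14, authorship 1..11244..223.33

Answer: 3 10 14 6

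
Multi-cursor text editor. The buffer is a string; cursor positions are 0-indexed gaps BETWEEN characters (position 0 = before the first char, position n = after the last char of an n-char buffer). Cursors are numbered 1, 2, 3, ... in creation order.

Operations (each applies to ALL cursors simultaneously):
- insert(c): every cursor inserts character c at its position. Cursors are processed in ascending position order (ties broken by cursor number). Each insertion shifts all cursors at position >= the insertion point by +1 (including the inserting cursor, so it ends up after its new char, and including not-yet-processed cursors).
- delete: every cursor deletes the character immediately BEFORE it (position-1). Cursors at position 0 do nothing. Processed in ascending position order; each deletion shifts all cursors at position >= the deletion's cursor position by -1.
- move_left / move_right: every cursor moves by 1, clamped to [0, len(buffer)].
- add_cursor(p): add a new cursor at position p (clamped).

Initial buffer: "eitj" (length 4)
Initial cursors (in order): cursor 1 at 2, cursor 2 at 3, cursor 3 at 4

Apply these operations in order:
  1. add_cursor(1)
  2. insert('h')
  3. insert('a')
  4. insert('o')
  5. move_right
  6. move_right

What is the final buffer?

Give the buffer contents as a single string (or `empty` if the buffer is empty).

After op 1 (add_cursor(1)): buffer="eitj" (len 4), cursors c4@1 c1@2 c2@3 c3@4, authorship ....
After op 2 (insert('h')): buffer="ehihthjh" (len 8), cursors c4@2 c1@4 c2@6 c3@8, authorship .4.1.2.3
After op 3 (insert('a')): buffer="ehaihathajha" (len 12), cursors c4@3 c1@6 c2@9 c3@12, authorship .44.11.22.33
After op 4 (insert('o')): buffer="ehaoihaothaojhao" (len 16), cursors c4@4 c1@8 c2@12 c3@16, authorship .444.111.222.333
After op 5 (move_right): buffer="ehaoihaothaojhao" (len 16), cursors c4@5 c1@9 c2@13 c3@16, authorship .444.111.222.333
After op 6 (move_right): buffer="ehaoihaothaojhao" (len 16), cursors c4@6 c1@10 c2@14 c3@16, authorship .444.111.222.333

Answer: ehaoihaothaojhao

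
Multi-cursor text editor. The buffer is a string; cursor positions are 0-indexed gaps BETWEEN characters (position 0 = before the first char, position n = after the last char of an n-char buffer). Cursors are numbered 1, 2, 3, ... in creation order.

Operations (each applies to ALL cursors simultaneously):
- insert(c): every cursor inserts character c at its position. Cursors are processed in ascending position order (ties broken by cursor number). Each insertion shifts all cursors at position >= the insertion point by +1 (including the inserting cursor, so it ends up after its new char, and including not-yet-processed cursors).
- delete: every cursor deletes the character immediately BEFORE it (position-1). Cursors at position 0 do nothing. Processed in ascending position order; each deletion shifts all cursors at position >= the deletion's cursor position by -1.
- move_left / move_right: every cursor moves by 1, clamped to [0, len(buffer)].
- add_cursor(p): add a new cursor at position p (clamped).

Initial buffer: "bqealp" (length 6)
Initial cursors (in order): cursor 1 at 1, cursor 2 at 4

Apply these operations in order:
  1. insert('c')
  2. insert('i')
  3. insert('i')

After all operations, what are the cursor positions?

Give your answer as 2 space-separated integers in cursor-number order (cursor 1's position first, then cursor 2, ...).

Answer: 4 10

Derivation:
After op 1 (insert('c')): buffer="bcqeaclp" (len 8), cursors c1@2 c2@6, authorship .1...2..
After op 2 (insert('i')): buffer="bciqeacilp" (len 10), cursors c1@3 c2@8, authorship .11...22..
After op 3 (insert('i')): buffer="bciiqeaciilp" (len 12), cursors c1@4 c2@10, authorship .111...222..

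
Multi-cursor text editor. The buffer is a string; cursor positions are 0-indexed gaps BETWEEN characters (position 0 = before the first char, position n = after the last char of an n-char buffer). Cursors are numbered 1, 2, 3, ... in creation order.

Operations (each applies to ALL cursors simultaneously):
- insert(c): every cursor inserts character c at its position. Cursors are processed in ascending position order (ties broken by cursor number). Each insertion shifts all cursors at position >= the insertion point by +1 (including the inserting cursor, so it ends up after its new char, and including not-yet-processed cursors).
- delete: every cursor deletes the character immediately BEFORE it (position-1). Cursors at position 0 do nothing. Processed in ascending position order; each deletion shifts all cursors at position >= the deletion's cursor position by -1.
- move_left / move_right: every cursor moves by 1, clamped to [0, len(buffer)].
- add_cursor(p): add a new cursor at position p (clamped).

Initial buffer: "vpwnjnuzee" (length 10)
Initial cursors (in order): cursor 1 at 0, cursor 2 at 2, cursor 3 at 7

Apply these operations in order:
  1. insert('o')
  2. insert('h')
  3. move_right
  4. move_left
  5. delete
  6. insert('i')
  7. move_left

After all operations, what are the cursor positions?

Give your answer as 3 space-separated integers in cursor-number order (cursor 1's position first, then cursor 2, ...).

After op 1 (insert('o')): buffer="ovpownjnuozee" (len 13), cursors c1@1 c2@4 c3@10, authorship 1..2.....3...
After op 2 (insert('h')): buffer="ohvpohwnjnuohzee" (len 16), cursors c1@2 c2@6 c3@13, authorship 11..22.....33...
After op 3 (move_right): buffer="ohvpohwnjnuohzee" (len 16), cursors c1@3 c2@7 c3@14, authorship 11..22.....33...
After op 4 (move_left): buffer="ohvpohwnjnuohzee" (len 16), cursors c1@2 c2@6 c3@13, authorship 11..22.....33...
After op 5 (delete): buffer="ovpownjnuozee" (len 13), cursors c1@1 c2@4 c3@10, authorship 1..2.....3...
After op 6 (insert('i')): buffer="oivpoiwnjnuoizee" (len 16), cursors c1@2 c2@6 c3@13, authorship 11..22.....33...
After op 7 (move_left): buffer="oivpoiwnjnuoizee" (len 16), cursors c1@1 c2@5 c3@12, authorship 11..22.....33...

Answer: 1 5 12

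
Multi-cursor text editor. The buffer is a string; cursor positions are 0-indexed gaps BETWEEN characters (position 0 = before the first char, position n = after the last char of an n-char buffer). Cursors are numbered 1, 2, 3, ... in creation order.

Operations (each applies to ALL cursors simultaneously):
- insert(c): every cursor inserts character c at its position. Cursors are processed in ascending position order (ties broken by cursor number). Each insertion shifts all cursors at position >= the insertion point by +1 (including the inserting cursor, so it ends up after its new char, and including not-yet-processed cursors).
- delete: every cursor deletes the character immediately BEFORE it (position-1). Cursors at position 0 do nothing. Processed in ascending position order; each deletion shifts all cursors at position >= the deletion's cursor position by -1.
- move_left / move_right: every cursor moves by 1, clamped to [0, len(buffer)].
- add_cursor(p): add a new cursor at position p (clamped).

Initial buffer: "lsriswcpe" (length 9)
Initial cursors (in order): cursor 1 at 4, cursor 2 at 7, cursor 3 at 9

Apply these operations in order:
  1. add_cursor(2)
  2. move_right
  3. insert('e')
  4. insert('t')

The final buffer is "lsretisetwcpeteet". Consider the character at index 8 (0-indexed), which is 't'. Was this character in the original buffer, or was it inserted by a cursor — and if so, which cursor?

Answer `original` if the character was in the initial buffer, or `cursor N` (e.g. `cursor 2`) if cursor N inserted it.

Answer: cursor 1

Derivation:
After op 1 (add_cursor(2)): buffer="lsriswcpe" (len 9), cursors c4@2 c1@4 c2@7 c3@9, authorship .........
After op 2 (move_right): buffer="lsriswcpe" (len 9), cursors c4@3 c1@5 c2@8 c3@9, authorship .........
After op 3 (insert('e')): buffer="lsreisewcpeee" (len 13), cursors c4@4 c1@7 c2@11 c3@13, authorship ...4..1...2.3
After op 4 (insert('t')): buffer="lsretisetwcpeteet" (len 17), cursors c4@5 c1@9 c2@14 c3@17, authorship ...44..11...22.33
Authorship (.=original, N=cursor N): . . . 4 4 . . 1 1 . . . 2 2 . 3 3
Index 8: author = 1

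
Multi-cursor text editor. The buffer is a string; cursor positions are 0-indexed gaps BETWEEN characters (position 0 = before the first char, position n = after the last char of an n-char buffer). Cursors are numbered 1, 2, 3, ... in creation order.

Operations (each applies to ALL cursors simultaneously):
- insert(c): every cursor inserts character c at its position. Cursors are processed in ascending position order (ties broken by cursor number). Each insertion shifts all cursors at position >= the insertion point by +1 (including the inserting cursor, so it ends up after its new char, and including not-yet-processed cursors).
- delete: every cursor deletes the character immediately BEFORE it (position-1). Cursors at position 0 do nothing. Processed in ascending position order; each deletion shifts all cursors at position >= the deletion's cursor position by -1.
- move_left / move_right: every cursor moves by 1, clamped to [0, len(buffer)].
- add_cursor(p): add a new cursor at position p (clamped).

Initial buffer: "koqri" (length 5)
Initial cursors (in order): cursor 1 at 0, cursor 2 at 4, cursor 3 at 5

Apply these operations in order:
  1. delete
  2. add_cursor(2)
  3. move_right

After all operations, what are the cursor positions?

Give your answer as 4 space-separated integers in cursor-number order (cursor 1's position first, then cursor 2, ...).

After op 1 (delete): buffer="koq" (len 3), cursors c1@0 c2@3 c3@3, authorship ...
After op 2 (add_cursor(2)): buffer="koq" (len 3), cursors c1@0 c4@2 c2@3 c3@3, authorship ...
After op 3 (move_right): buffer="koq" (len 3), cursors c1@1 c2@3 c3@3 c4@3, authorship ...

Answer: 1 3 3 3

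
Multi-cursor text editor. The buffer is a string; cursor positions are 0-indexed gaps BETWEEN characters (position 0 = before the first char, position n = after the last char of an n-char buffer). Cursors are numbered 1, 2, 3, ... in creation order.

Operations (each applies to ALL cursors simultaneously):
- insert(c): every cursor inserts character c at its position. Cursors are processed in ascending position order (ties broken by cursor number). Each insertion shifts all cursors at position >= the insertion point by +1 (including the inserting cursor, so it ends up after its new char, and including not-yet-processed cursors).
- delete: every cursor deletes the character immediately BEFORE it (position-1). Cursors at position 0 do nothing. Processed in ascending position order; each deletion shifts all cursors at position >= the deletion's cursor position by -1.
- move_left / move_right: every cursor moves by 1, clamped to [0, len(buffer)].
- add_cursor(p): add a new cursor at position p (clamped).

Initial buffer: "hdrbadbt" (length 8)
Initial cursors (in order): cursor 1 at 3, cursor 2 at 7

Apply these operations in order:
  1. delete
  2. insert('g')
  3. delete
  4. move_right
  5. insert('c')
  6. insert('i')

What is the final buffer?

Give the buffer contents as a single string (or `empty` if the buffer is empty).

Answer: hdbciadtci

Derivation:
After op 1 (delete): buffer="hdbadt" (len 6), cursors c1@2 c2@5, authorship ......
After op 2 (insert('g')): buffer="hdgbadgt" (len 8), cursors c1@3 c2@7, authorship ..1...2.
After op 3 (delete): buffer="hdbadt" (len 6), cursors c1@2 c2@5, authorship ......
After op 4 (move_right): buffer="hdbadt" (len 6), cursors c1@3 c2@6, authorship ......
After op 5 (insert('c')): buffer="hdbcadtc" (len 8), cursors c1@4 c2@8, authorship ...1...2
After op 6 (insert('i')): buffer="hdbciadtci" (len 10), cursors c1@5 c2@10, authorship ...11...22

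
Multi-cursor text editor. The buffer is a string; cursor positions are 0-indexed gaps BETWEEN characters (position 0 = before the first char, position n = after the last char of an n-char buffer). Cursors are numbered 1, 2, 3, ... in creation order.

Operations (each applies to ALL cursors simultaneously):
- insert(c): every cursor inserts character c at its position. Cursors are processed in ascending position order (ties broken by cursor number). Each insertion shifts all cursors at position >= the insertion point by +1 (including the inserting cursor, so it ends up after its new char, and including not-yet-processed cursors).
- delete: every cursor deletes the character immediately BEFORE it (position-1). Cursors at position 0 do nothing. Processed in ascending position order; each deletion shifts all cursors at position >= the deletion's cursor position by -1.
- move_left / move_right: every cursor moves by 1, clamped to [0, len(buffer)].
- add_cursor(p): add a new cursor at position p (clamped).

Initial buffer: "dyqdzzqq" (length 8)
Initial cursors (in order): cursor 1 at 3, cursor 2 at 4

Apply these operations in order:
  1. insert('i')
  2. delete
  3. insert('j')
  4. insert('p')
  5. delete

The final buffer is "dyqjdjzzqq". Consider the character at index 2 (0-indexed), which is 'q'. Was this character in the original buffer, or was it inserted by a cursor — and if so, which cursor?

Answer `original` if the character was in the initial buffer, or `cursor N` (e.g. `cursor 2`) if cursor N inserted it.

Answer: original

Derivation:
After op 1 (insert('i')): buffer="dyqidizzqq" (len 10), cursors c1@4 c2@6, authorship ...1.2....
After op 2 (delete): buffer="dyqdzzqq" (len 8), cursors c1@3 c2@4, authorship ........
After op 3 (insert('j')): buffer="dyqjdjzzqq" (len 10), cursors c1@4 c2@6, authorship ...1.2....
After op 4 (insert('p')): buffer="dyqjpdjpzzqq" (len 12), cursors c1@5 c2@8, authorship ...11.22....
After op 5 (delete): buffer="dyqjdjzzqq" (len 10), cursors c1@4 c2@6, authorship ...1.2....
Authorship (.=original, N=cursor N): . . . 1 . 2 . . . .
Index 2: author = original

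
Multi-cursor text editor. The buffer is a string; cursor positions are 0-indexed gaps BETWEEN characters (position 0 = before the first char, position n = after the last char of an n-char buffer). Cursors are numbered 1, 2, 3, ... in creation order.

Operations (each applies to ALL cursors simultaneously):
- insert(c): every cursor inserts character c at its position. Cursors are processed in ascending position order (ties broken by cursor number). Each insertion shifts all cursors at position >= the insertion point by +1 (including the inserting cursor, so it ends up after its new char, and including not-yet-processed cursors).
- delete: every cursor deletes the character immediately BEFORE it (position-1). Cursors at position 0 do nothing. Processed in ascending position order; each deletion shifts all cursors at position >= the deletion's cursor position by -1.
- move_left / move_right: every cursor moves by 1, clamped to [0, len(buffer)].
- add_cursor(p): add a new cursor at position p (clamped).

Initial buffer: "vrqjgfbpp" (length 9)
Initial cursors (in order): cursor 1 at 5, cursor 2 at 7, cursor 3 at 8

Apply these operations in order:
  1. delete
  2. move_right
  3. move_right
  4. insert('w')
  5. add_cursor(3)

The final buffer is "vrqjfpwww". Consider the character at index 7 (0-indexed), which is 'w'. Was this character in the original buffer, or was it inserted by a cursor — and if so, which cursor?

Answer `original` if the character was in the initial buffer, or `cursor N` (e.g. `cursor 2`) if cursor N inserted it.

Answer: cursor 2

Derivation:
After op 1 (delete): buffer="vrqjfp" (len 6), cursors c1@4 c2@5 c3@5, authorship ......
After op 2 (move_right): buffer="vrqjfp" (len 6), cursors c1@5 c2@6 c3@6, authorship ......
After op 3 (move_right): buffer="vrqjfp" (len 6), cursors c1@6 c2@6 c3@6, authorship ......
After op 4 (insert('w')): buffer="vrqjfpwww" (len 9), cursors c1@9 c2@9 c3@9, authorship ......123
After op 5 (add_cursor(3)): buffer="vrqjfpwww" (len 9), cursors c4@3 c1@9 c2@9 c3@9, authorship ......123
Authorship (.=original, N=cursor N): . . . . . . 1 2 3
Index 7: author = 2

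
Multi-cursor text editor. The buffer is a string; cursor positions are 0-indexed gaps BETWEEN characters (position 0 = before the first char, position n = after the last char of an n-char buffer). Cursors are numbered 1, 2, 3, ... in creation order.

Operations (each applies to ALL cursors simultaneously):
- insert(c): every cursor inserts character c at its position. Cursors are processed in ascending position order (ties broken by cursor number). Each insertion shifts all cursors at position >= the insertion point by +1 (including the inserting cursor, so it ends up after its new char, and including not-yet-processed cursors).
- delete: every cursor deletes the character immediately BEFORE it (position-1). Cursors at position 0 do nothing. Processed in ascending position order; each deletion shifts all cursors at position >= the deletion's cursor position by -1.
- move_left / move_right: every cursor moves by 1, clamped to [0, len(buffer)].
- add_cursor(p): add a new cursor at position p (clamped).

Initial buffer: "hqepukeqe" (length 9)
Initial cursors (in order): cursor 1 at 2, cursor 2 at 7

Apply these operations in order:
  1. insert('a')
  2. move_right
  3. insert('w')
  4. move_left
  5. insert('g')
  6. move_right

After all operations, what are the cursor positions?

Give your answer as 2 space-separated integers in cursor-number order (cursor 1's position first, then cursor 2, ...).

Answer: 6 14

Derivation:
After op 1 (insert('a')): buffer="hqaepukeaqe" (len 11), cursors c1@3 c2@9, authorship ..1.....2..
After op 2 (move_right): buffer="hqaepukeaqe" (len 11), cursors c1@4 c2@10, authorship ..1.....2..
After op 3 (insert('w')): buffer="hqaewpukeaqwe" (len 13), cursors c1@5 c2@12, authorship ..1.1....2.2.
After op 4 (move_left): buffer="hqaewpukeaqwe" (len 13), cursors c1@4 c2@11, authorship ..1.1....2.2.
After op 5 (insert('g')): buffer="hqaegwpukeaqgwe" (len 15), cursors c1@5 c2@13, authorship ..1.11....2.22.
After op 6 (move_right): buffer="hqaegwpukeaqgwe" (len 15), cursors c1@6 c2@14, authorship ..1.11....2.22.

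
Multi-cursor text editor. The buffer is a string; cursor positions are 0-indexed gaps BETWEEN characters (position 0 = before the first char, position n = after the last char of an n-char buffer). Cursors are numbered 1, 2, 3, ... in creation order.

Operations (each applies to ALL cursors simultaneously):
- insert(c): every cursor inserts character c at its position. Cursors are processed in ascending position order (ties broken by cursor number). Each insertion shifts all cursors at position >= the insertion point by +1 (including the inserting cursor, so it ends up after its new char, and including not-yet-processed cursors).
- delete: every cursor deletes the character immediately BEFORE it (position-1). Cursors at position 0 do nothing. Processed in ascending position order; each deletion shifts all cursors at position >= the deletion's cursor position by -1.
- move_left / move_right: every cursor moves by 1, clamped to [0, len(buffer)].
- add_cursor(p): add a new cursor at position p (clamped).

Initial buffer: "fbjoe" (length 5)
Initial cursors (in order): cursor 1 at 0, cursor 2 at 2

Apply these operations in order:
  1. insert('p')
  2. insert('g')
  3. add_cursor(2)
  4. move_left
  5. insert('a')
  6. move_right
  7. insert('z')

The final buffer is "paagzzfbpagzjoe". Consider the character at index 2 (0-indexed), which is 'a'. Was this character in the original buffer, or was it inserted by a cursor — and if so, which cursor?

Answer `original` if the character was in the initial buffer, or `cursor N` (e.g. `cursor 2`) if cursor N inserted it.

After op 1 (insert('p')): buffer="pfbpjoe" (len 7), cursors c1@1 c2@4, authorship 1..2...
After op 2 (insert('g')): buffer="pgfbpgjoe" (len 9), cursors c1@2 c2@6, authorship 11..22...
After op 3 (add_cursor(2)): buffer="pgfbpgjoe" (len 9), cursors c1@2 c3@2 c2@6, authorship 11..22...
After op 4 (move_left): buffer="pgfbpgjoe" (len 9), cursors c1@1 c3@1 c2@5, authorship 11..22...
After op 5 (insert('a')): buffer="paagfbpagjoe" (len 12), cursors c1@3 c3@3 c2@8, authorship 1131..222...
After op 6 (move_right): buffer="paagfbpagjoe" (len 12), cursors c1@4 c3@4 c2@9, authorship 1131..222...
After op 7 (insert('z')): buffer="paagzzfbpagzjoe" (len 15), cursors c1@6 c3@6 c2@12, authorship 113113..2222...
Authorship (.=original, N=cursor N): 1 1 3 1 1 3 . . 2 2 2 2 . . .
Index 2: author = 3

Answer: cursor 3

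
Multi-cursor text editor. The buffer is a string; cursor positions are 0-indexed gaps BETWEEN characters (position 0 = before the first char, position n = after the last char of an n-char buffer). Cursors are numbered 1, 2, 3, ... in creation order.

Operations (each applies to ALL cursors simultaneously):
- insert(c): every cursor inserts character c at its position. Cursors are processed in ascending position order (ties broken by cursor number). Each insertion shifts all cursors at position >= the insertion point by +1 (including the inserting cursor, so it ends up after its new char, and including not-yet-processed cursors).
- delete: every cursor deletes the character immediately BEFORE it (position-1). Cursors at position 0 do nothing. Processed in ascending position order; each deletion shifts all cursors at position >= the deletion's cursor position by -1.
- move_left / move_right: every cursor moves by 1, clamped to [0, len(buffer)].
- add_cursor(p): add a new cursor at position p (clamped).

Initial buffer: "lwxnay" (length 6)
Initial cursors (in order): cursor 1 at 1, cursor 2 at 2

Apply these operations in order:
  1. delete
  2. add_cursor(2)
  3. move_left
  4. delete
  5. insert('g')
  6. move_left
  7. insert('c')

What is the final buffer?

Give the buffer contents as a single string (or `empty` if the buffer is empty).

After op 1 (delete): buffer="xnay" (len 4), cursors c1@0 c2@0, authorship ....
After op 2 (add_cursor(2)): buffer="xnay" (len 4), cursors c1@0 c2@0 c3@2, authorship ....
After op 3 (move_left): buffer="xnay" (len 4), cursors c1@0 c2@0 c3@1, authorship ....
After op 4 (delete): buffer="nay" (len 3), cursors c1@0 c2@0 c3@0, authorship ...
After op 5 (insert('g')): buffer="gggnay" (len 6), cursors c1@3 c2@3 c3@3, authorship 123...
After op 6 (move_left): buffer="gggnay" (len 6), cursors c1@2 c2@2 c3@2, authorship 123...
After op 7 (insert('c')): buffer="ggcccgnay" (len 9), cursors c1@5 c2@5 c3@5, authorship 121233...

Answer: ggcccgnay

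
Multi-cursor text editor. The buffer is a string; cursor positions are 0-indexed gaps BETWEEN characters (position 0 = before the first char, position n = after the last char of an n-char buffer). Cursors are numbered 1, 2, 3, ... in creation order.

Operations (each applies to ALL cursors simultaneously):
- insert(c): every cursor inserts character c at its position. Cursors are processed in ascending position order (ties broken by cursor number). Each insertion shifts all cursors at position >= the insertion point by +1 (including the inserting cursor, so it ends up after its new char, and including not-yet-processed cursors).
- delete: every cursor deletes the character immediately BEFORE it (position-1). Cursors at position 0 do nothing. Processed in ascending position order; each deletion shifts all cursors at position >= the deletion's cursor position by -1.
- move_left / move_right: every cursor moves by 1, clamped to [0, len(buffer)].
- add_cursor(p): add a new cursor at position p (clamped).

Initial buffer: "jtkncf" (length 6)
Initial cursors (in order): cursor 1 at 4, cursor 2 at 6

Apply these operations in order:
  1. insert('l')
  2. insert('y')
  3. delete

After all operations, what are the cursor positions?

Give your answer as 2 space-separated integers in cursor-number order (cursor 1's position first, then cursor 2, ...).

Answer: 5 8

Derivation:
After op 1 (insert('l')): buffer="jtknlcfl" (len 8), cursors c1@5 c2@8, authorship ....1..2
After op 2 (insert('y')): buffer="jtknlycfly" (len 10), cursors c1@6 c2@10, authorship ....11..22
After op 3 (delete): buffer="jtknlcfl" (len 8), cursors c1@5 c2@8, authorship ....1..2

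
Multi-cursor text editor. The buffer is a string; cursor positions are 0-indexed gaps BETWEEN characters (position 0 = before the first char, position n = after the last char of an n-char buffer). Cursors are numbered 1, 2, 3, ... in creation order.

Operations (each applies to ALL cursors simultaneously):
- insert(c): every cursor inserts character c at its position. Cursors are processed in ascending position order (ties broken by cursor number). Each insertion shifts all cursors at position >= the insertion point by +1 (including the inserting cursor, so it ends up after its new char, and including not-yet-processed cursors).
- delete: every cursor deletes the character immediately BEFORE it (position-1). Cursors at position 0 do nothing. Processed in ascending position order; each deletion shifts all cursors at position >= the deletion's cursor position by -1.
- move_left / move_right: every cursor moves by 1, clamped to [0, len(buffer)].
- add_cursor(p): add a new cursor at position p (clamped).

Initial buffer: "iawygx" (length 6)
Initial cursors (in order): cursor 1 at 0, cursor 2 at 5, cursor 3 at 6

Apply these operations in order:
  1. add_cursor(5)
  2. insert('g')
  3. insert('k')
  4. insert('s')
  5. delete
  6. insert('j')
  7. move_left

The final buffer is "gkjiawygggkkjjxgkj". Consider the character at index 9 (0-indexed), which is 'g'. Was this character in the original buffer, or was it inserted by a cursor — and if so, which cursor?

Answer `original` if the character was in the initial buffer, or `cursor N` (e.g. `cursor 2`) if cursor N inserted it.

Answer: cursor 4

Derivation:
After op 1 (add_cursor(5)): buffer="iawygx" (len 6), cursors c1@0 c2@5 c4@5 c3@6, authorship ......
After op 2 (insert('g')): buffer="giawygggxg" (len 10), cursors c1@1 c2@8 c4@8 c3@10, authorship 1.....24.3
After op 3 (insert('k')): buffer="gkiawygggkkxgk" (len 14), cursors c1@2 c2@11 c4@11 c3@14, authorship 11.....2424.33
After op 4 (insert('s')): buffer="gksiawygggkkssxgks" (len 18), cursors c1@3 c2@14 c4@14 c3@18, authorship 111.....242424.333
After op 5 (delete): buffer="gkiawygggkkxgk" (len 14), cursors c1@2 c2@11 c4@11 c3@14, authorship 11.....2424.33
After op 6 (insert('j')): buffer="gkjiawygggkkjjxgkj" (len 18), cursors c1@3 c2@14 c4@14 c3@18, authorship 111.....242424.333
After op 7 (move_left): buffer="gkjiawygggkkjjxgkj" (len 18), cursors c1@2 c2@13 c4@13 c3@17, authorship 111.....242424.333
Authorship (.=original, N=cursor N): 1 1 1 . . . . . 2 4 2 4 2 4 . 3 3 3
Index 9: author = 4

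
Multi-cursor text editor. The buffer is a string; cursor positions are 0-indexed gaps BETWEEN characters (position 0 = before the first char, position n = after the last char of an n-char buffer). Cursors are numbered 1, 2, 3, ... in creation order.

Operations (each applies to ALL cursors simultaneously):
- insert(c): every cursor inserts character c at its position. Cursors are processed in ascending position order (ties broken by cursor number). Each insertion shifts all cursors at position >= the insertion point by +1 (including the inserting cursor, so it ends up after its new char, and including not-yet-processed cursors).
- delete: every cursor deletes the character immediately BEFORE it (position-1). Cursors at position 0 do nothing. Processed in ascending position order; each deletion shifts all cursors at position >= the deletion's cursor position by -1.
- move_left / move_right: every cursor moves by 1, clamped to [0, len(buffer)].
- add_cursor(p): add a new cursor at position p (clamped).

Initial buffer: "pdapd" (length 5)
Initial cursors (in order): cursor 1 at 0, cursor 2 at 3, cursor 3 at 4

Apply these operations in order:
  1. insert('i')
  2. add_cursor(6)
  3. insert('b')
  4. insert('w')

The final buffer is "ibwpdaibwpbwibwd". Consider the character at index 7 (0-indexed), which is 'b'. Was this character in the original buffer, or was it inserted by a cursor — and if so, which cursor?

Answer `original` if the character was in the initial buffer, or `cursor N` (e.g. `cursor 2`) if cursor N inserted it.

Answer: cursor 2

Derivation:
After op 1 (insert('i')): buffer="ipdaipid" (len 8), cursors c1@1 c2@5 c3@7, authorship 1...2.3.
After op 2 (add_cursor(6)): buffer="ipdaipid" (len 8), cursors c1@1 c2@5 c4@6 c3@7, authorship 1...2.3.
After op 3 (insert('b')): buffer="ibpdaibpbibd" (len 12), cursors c1@2 c2@7 c4@9 c3@11, authorship 11...22.433.
After op 4 (insert('w')): buffer="ibwpdaibwpbwibwd" (len 16), cursors c1@3 c2@9 c4@12 c3@15, authorship 111...222.44333.
Authorship (.=original, N=cursor N): 1 1 1 . . . 2 2 2 . 4 4 3 3 3 .
Index 7: author = 2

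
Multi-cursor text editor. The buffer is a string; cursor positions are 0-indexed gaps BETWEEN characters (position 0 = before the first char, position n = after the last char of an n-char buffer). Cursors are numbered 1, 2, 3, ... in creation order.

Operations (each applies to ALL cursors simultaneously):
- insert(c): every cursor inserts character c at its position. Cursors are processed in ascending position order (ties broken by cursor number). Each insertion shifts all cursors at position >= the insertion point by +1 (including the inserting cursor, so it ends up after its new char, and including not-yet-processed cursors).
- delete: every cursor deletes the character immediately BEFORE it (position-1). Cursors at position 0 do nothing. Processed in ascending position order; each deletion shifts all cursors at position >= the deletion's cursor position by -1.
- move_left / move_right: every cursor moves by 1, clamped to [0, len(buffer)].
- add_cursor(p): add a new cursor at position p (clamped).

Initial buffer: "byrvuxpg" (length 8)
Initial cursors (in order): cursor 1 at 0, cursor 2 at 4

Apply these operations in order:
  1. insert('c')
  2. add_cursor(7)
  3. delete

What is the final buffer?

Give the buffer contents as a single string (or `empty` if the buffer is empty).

Answer: byrvxpg

Derivation:
After op 1 (insert('c')): buffer="cbyrvcuxpg" (len 10), cursors c1@1 c2@6, authorship 1....2....
After op 2 (add_cursor(7)): buffer="cbyrvcuxpg" (len 10), cursors c1@1 c2@6 c3@7, authorship 1....2....
After op 3 (delete): buffer="byrvxpg" (len 7), cursors c1@0 c2@4 c3@4, authorship .......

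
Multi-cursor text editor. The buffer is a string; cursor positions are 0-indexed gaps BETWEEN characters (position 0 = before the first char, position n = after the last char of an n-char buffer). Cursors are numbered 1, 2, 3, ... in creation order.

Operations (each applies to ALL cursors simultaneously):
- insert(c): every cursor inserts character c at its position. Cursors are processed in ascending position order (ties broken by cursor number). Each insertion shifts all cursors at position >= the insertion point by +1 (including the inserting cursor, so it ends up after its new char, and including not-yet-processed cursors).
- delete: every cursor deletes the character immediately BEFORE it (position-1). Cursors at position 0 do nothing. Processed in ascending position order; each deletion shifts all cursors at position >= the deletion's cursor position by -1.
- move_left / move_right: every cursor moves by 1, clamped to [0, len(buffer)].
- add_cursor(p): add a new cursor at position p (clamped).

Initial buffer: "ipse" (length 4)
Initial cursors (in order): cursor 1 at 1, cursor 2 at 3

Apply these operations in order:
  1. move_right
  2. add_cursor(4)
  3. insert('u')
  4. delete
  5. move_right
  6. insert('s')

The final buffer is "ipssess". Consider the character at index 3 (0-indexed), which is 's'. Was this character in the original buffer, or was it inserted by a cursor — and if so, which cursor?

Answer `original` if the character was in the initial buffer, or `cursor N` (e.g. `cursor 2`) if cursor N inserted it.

After op 1 (move_right): buffer="ipse" (len 4), cursors c1@2 c2@4, authorship ....
After op 2 (add_cursor(4)): buffer="ipse" (len 4), cursors c1@2 c2@4 c3@4, authorship ....
After op 3 (insert('u')): buffer="ipuseuu" (len 7), cursors c1@3 c2@7 c3@7, authorship ..1..23
After op 4 (delete): buffer="ipse" (len 4), cursors c1@2 c2@4 c3@4, authorship ....
After op 5 (move_right): buffer="ipse" (len 4), cursors c1@3 c2@4 c3@4, authorship ....
After op 6 (insert('s')): buffer="ipssess" (len 7), cursors c1@4 c2@7 c3@7, authorship ...1.23
Authorship (.=original, N=cursor N): . . . 1 . 2 3
Index 3: author = 1

Answer: cursor 1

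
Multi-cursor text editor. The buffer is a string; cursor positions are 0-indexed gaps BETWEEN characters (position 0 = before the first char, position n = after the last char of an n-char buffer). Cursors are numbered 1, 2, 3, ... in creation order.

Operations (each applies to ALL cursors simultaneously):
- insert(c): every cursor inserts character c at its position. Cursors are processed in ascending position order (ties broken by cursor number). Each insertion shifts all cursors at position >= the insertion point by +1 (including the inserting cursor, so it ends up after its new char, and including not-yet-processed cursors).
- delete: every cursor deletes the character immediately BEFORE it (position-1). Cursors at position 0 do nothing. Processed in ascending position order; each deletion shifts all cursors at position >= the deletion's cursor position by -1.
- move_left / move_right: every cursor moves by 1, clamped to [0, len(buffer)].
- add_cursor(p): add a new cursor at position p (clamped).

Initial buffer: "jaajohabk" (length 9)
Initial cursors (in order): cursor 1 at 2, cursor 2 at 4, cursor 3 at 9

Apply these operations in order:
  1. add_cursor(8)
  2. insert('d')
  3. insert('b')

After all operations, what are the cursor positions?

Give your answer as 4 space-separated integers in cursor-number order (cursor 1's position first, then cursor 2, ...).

Answer: 4 8 17 14

Derivation:
After op 1 (add_cursor(8)): buffer="jaajohabk" (len 9), cursors c1@2 c2@4 c4@8 c3@9, authorship .........
After op 2 (insert('d')): buffer="jadajdohabdkd" (len 13), cursors c1@3 c2@6 c4@11 c3@13, authorship ..1..2....4.3
After op 3 (insert('b')): buffer="jadbajdbohabdbkdb" (len 17), cursors c1@4 c2@8 c4@14 c3@17, authorship ..11..22....44.33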